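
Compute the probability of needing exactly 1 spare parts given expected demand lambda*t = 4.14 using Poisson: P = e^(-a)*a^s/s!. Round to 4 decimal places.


a = 4.14, s = 1
e^(-a) = e^(-4.14) = 0.0159
a^s = 4.14^1 = 4.14
s! = 1
P = 0.0159 * 4.14 / 1
P = 0.0659

0.0659


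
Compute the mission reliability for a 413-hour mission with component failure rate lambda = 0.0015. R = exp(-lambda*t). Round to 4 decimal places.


lambda = 0.0015
mission_time = 413
lambda * t = 0.0015 * 413 = 0.6195
R = exp(-0.6195)
R = 0.5382

0.5382


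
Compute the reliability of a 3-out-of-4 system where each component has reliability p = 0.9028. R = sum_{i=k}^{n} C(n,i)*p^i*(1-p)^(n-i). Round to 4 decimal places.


k = 3, n = 4, p = 0.9028
i=3: C(4,3)=4 * 0.9028^3 * 0.0972^1 = 0.2861
i=4: C(4,4)=1 * 0.9028^4 * 0.0972^0 = 0.6643
R = sum of terms = 0.9504

0.9504


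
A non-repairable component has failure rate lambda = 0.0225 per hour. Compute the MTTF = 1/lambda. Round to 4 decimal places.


lambda = 0.0225
MTTF = 1 / 0.0225
MTTF = 44.4444

44.4444


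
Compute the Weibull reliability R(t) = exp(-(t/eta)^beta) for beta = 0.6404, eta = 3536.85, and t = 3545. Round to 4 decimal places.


beta = 0.6404, eta = 3536.85, t = 3545
t/eta = 3545 / 3536.85 = 1.0023
(t/eta)^beta = 1.0023^0.6404 = 1.0015
R(t) = exp(-1.0015)
R(t) = 0.3673

0.3673


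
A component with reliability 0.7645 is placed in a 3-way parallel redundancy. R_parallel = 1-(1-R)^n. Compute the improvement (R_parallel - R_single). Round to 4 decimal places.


R_single = 0.7645, n = 3
1 - R_single = 0.2355
(1 - R_single)^n = 0.2355^3 = 0.0131
R_parallel = 1 - 0.0131 = 0.9869
Improvement = 0.9869 - 0.7645
Improvement = 0.2224

0.2224


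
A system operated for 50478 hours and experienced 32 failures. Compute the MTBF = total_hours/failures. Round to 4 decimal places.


total_hours = 50478
failures = 32
MTBF = 50478 / 32
MTBF = 1577.4375

1577.4375


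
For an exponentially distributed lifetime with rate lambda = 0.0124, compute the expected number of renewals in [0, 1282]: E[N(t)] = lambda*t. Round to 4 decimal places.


lambda = 0.0124
t = 1282
E[N(t)] = lambda * t
E[N(t)] = 0.0124 * 1282
E[N(t)] = 15.8968

15.8968


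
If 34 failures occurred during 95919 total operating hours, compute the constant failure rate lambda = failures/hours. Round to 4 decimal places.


failures = 34
total_hours = 95919
lambda = 34 / 95919
lambda = 0.0004

0.0004


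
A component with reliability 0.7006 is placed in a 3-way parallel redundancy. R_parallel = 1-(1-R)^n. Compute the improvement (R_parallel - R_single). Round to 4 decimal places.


R_single = 0.7006, n = 3
1 - R_single = 0.2994
(1 - R_single)^n = 0.2994^3 = 0.0268
R_parallel = 1 - 0.0268 = 0.9732
Improvement = 0.9732 - 0.7006
Improvement = 0.2726

0.2726


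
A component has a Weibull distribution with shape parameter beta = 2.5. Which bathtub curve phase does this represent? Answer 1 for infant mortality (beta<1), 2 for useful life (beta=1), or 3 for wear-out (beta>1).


beta = 2.5
Compare beta to 1:
beta < 1 => infant mortality (phase 1)
beta = 1 => useful life (phase 2)
beta > 1 => wear-out (phase 3)
Since beta = 2.5, this is wear-out (increasing failure rate)
Phase = 3

3


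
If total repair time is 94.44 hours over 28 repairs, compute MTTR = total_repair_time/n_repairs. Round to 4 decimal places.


total_repair_time = 94.44
n_repairs = 28
MTTR = 94.44 / 28
MTTR = 3.3729

3.3729


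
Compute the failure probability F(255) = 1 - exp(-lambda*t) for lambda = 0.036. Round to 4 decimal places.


lambda = 0.036, t = 255
lambda * t = 9.18
exp(-9.18) = 0.0001
F(t) = 1 - 0.0001
F(t) = 0.9999

0.9999


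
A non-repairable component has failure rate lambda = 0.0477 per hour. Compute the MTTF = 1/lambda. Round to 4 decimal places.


lambda = 0.0477
MTTF = 1 / 0.0477
MTTF = 20.9644

20.9644


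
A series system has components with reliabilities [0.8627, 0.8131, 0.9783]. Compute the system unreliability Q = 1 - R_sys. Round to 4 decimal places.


Components: [0.8627, 0.8131, 0.9783]
After component 1: product = 0.8627
After component 2: product = 0.7015
After component 3: product = 0.6862
R_sys = 0.6862
Q = 1 - 0.6862 = 0.3138

0.3138


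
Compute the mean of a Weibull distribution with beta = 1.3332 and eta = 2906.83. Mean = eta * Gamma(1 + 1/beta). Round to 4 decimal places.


beta = 1.3332, eta = 2906.83
1/beta = 0.7501
1 + 1/beta = 1.7501
Gamma(1.7501) = 0.9191
Mean = 2906.83 * 0.9191
Mean = 2671.6081

2671.6081


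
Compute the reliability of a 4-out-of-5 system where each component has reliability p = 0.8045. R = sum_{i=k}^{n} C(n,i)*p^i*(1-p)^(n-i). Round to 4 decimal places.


k = 4, n = 5, p = 0.8045
i=4: C(5,4)=5 * 0.8045^4 * 0.1955^1 = 0.4095
i=5: C(5,5)=1 * 0.8045^5 * 0.1955^0 = 0.337
R = sum of terms = 0.7465

0.7465


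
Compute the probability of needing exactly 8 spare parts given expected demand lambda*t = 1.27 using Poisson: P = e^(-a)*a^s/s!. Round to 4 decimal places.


a = 1.27, s = 8
e^(-a) = e^(-1.27) = 0.2808
a^s = 1.27^8 = 6.7675
s! = 40320
P = 0.2808 * 6.7675 / 40320
P = 0.0

0.0


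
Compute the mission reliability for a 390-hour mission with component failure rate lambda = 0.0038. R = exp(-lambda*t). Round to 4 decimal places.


lambda = 0.0038
mission_time = 390
lambda * t = 0.0038 * 390 = 1.482
R = exp(-1.482)
R = 0.2272

0.2272


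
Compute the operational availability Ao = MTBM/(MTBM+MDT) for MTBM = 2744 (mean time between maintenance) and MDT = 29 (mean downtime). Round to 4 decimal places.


MTBM = 2744
MDT = 29
MTBM + MDT = 2773
Ao = 2744 / 2773
Ao = 0.9895

0.9895


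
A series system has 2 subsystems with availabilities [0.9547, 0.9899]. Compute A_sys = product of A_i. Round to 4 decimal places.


Subsystems: [0.9547, 0.9899]
After subsystem 1 (A=0.9547): product = 0.9547
After subsystem 2 (A=0.9899): product = 0.9451
A_sys = 0.9451

0.9451


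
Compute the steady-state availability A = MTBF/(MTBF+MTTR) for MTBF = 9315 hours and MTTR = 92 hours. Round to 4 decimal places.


MTBF = 9315
MTTR = 92
MTBF + MTTR = 9407
A = 9315 / 9407
A = 0.9902

0.9902


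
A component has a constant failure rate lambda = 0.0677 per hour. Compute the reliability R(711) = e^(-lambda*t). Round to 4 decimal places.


lambda = 0.0677
t = 711
lambda * t = 48.1347
R(t) = e^(-48.1347)
R(t) = 0.0

0.0


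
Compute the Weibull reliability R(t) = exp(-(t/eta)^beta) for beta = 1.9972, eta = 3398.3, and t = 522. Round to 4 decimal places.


beta = 1.9972, eta = 3398.3, t = 522
t/eta = 522 / 3398.3 = 0.1536
(t/eta)^beta = 0.1536^1.9972 = 0.0237
R(t) = exp(-0.0237)
R(t) = 0.9766

0.9766


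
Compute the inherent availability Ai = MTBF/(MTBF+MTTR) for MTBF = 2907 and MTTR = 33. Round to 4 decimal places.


MTBF = 2907
MTTR = 33
MTBF + MTTR = 2940
Ai = 2907 / 2940
Ai = 0.9888

0.9888


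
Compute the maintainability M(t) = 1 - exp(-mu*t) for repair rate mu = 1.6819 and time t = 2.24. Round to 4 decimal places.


mu = 1.6819, t = 2.24
mu * t = 1.6819 * 2.24 = 3.7675
exp(-3.7675) = 0.0231
M(t) = 1 - 0.0231
M(t) = 0.9769

0.9769


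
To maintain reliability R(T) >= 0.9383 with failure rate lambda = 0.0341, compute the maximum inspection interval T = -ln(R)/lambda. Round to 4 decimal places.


R_target = 0.9383
lambda = 0.0341
-ln(0.9383) = 0.0637
T = 0.0637 / 0.0341
T = 1.8676

1.8676


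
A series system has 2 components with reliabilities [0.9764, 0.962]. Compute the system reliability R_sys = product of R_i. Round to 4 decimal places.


Components: [0.9764, 0.962]
After component 1 (R=0.9764): product = 0.9764
After component 2 (R=0.962): product = 0.9393
R_sys = 0.9393

0.9393


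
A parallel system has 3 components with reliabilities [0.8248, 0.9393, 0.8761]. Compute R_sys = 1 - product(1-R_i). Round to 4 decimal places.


Components: [0.8248, 0.9393, 0.8761]
(1 - 0.8248) = 0.1752, running product = 0.1752
(1 - 0.9393) = 0.0607, running product = 0.0106
(1 - 0.8761) = 0.1239, running product = 0.0013
Product of (1-R_i) = 0.0013
R_sys = 1 - 0.0013 = 0.9987

0.9987


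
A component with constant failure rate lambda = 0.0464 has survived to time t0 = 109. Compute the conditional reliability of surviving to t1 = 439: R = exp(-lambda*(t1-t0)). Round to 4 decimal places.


lambda = 0.0464
t0 = 109, t1 = 439
t1 - t0 = 330
lambda * (t1-t0) = 0.0464 * 330 = 15.312
R = exp(-15.312)
R = 0.0

0.0


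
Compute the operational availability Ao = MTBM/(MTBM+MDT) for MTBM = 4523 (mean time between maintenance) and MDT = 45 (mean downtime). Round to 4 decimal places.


MTBM = 4523
MDT = 45
MTBM + MDT = 4568
Ao = 4523 / 4568
Ao = 0.9901

0.9901


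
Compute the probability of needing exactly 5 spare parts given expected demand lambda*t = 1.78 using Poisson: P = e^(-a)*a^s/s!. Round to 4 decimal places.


a = 1.78, s = 5
e^(-a) = e^(-1.78) = 0.1686
a^s = 1.78^5 = 17.869
s! = 120
P = 0.1686 * 17.869 / 120
P = 0.0251

0.0251


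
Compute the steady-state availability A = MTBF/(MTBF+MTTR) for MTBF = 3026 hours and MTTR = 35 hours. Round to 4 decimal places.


MTBF = 3026
MTTR = 35
MTBF + MTTR = 3061
A = 3026 / 3061
A = 0.9886

0.9886


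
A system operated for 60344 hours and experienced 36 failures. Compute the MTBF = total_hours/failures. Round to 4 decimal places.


total_hours = 60344
failures = 36
MTBF = 60344 / 36
MTBF = 1676.2222

1676.2222


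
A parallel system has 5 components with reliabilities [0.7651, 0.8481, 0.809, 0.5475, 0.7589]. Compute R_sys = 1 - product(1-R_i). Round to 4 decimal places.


Components: [0.7651, 0.8481, 0.809, 0.5475, 0.7589]
(1 - 0.7651) = 0.2349, running product = 0.2349
(1 - 0.8481) = 0.1519, running product = 0.0357
(1 - 0.809) = 0.191, running product = 0.0068
(1 - 0.5475) = 0.4525, running product = 0.0031
(1 - 0.7589) = 0.2411, running product = 0.0007
Product of (1-R_i) = 0.0007
R_sys = 1 - 0.0007 = 0.9993

0.9993


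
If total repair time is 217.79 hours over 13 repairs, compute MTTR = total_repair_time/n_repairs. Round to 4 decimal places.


total_repair_time = 217.79
n_repairs = 13
MTTR = 217.79 / 13
MTTR = 16.7531

16.7531


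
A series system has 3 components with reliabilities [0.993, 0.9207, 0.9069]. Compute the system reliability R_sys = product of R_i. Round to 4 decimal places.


Components: [0.993, 0.9207, 0.9069]
After component 1 (R=0.993): product = 0.993
After component 2 (R=0.9207): product = 0.9143
After component 3 (R=0.9069): product = 0.8291
R_sys = 0.8291

0.8291


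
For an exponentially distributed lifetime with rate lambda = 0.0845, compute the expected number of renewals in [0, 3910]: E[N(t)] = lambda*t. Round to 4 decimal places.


lambda = 0.0845
t = 3910
E[N(t)] = lambda * t
E[N(t)] = 0.0845 * 3910
E[N(t)] = 330.395

330.395


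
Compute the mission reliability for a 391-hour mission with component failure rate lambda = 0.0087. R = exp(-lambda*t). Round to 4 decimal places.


lambda = 0.0087
mission_time = 391
lambda * t = 0.0087 * 391 = 3.4017
R = exp(-3.4017)
R = 0.0333

0.0333


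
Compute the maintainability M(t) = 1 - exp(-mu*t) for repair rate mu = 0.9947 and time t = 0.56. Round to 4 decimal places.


mu = 0.9947, t = 0.56
mu * t = 0.9947 * 0.56 = 0.557
exp(-0.557) = 0.5729
M(t) = 1 - 0.5729
M(t) = 0.4271

0.4271


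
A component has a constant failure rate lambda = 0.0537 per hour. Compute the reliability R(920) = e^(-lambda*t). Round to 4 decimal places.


lambda = 0.0537
t = 920
lambda * t = 49.404
R(t) = e^(-49.404)
R(t) = 0.0

0.0


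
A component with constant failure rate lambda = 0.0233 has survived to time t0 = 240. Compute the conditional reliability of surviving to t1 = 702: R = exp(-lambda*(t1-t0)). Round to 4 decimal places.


lambda = 0.0233
t0 = 240, t1 = 702
t1 - t0 = 462
lambda * (t1-t0) = 0.0233 * 462 = 10.7646
R = exp(-10.7646)
R = 0.0

0.0


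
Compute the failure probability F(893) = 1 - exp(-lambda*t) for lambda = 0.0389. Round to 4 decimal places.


lambda = 0.0389, t = 893
lambda * t = 34.7377
exp(-34.7377) = 0.0
F(t) = 1 - 0.0
F(t) = 1.0

1.0


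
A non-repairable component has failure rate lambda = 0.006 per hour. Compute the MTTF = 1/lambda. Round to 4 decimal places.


lambda = 0.006
MTTF = 1 / 0.006
MTTF = 166.6667

166.6667


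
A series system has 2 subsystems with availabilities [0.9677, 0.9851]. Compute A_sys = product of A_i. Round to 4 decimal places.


Subsystems: [0.9677, 0.9851]
After subsystem 1 (A=0.9677): product = 0.9677
After subsystem 2 (A=0.9851): product = 0.9533
A_sys = 0.9533

0.9533


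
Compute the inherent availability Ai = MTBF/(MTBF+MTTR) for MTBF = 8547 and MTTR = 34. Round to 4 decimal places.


MTBF = 8547
MTTR = 34
MTBF + MTTR = 8581
Ai = 8547 / 8581
Ai = 0.996

0.996


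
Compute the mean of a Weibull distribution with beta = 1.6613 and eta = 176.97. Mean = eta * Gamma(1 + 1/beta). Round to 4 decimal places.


beta = 1.6613, eta = 176.97
1/beta = 0.6019
1 + 1/beta = 1.6019
Gamma(1.6019) = 0.8937
Mean = 176.97 * 0.8937
Mean = 158.1643

158.1643


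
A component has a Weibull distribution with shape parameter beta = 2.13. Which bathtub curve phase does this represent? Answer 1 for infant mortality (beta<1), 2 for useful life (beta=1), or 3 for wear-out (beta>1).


beta = 2.13
Compare beta to 1:
beta < 1 => infant mortality (phase 1)
beta = 1 => useful life (phase 2)
beta > 1 => wear-out (phase 3)
Since beta = 2.13, this is wear-out (increasing failure rate)
Phase = 3

3


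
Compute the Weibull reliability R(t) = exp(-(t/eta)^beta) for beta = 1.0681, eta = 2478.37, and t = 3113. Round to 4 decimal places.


beta = 1.0681, eta = 2478.37, t = 3113
t/eta = 3113 / 2478.37 = 1.2561
(t/eta)^beta = 1.2561^1.0681 = 1.2757
R(t) = exp(-1.2757)
R(t) = 0.2792

0.2792


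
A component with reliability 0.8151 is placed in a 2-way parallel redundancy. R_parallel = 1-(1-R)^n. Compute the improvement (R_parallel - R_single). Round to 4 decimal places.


R_single = 0.8151, n = 2
1 - R_single = 0.1849
(1 - R_single)^n = 0.1849^2 = 0.0342
R_parallel = 1 - 0.0342 = 0.9658
Improvement = 0.9658 - 0.8151
Improvement = 0.1507

0.1507


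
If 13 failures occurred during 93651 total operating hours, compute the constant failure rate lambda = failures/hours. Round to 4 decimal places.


failures = 13
total_hours = 93651
lambda = 13 / 93651
lambda = 0.0001

0.0001


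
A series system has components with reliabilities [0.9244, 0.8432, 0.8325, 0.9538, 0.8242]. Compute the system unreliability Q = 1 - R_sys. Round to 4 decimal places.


Components: [0.9244, 0.8432, 0.8325, 0.9538, 0.8242]
After component 1: product = 0.9244
After component 2: product = 0.7795
After component 3: product = 0.6489
After component 4: product = 0.6189
After component 5: product = 0.5101
R_sys = 0.5101
Q = 1 - 0.5101 = 0.4899

0.4899


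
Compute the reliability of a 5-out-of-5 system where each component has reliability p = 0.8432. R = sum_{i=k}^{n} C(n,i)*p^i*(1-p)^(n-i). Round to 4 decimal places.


k = 5, n = 5, p = 0.8432
i=5: C(5,5)=1 * 0.8432^5 * 0.1568^0 = 0.4262
R = sum of terms = 0.4262

0.4262


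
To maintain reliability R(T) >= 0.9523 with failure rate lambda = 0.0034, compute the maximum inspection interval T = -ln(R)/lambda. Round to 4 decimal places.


R_target = 0.9523
lambda = 0.0034
-ln(0.9523) = 0.0489
T = 0.0489 / 0.0034
T = 14.375

14.375


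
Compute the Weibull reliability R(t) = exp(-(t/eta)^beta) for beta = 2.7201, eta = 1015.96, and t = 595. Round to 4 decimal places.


beta = 2.7201, eta = 1015.96, t = 595
t/eta = 595 / 1015.96 = 0.5857
(t/eta)^beta = 0.5857^2.7201 = 0.2333
R(t) = exp(-0.2333)
R(t) = 0.7919

0.7919


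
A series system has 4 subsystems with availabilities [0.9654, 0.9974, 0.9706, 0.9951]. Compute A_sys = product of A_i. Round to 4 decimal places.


Subsystems: [0.9654, 0.9974, 0.9706, 0.9951]
After subsystem 1 (A=0.9654): product = 0.9654
After subsystem 2 (A=0.9974): product = 0.9629
After subsystem 3 (A=0.9706): product = 0.9346
After subsystem 4 (A=0.9951): product = 0.93
A_sys = 0.93

0.93


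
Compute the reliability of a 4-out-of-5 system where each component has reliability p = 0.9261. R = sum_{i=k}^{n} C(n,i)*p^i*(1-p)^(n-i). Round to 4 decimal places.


k = 4, n = 5, p = 0.9261
i=4: C(5,4)=5 * 0.9261^4 * 0.0739^1 = 0.2718
i=5: C(5,5)=1 * 0.9261^5 * 0.0739^0 = 0.6812
R = sum of terms = 0.953

0.953


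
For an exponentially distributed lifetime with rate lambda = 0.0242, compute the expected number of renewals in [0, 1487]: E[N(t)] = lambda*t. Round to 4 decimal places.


lambda = 0.0242
t = 1487
E[N(t)] = lambda * t
E[N(t)] = 0.0242 * 1487
E[N(t)] = 35.9854

35.9854


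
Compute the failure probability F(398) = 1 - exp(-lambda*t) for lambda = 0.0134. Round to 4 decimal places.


lambda = 0.0134, t = 398
lambda * t = 5.3332
exp(-5.3332) = 0.0048
F(t) = 1 - 0.0048
F(t) = 0.9952

0.9952


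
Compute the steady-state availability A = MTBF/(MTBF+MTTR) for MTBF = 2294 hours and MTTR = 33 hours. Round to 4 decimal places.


MTBF = 2294
MTTR = 33
MTBF + MTTR = 2327
A = 2294 / 2327
A = 0.9858

0.9858


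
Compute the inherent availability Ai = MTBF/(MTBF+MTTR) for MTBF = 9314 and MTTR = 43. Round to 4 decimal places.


MTBF = 9314
MTTR = 43
MTBF + MTTR = 9357
Ai = 9314 / 9357
Ai = 0.9954

0.9954


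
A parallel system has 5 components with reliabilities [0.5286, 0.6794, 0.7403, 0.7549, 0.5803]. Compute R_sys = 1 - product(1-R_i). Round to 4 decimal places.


Components: [0.5286, 0.6794, 0.7403, 0.7549, 0.5803]
(1 - 0.5286) = 0.4714, running product = 0.4714
(1 - 0.6794) = 0.3206, running product = 0.1511
(1 - 0.7403) = 0.2597, running product = 0.0392
(1 - 0.7549) = 0.2451, running product = 0.0096
(1 - 0.5803) = 0.4197, running product = 0.004
Product of (1-R_i) = 0.004
R_sys = 1 - 0.004 = 0.996

0.996


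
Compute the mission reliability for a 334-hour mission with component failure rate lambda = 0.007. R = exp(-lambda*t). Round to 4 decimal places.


lambda = 0.007
mission_time = 334
lambda * t = 0.007 * 334 = 2.338
R = exp(-2.338)
R = 0.0965

0.0965


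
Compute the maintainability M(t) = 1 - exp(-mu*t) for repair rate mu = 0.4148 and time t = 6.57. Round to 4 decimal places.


mu = 0.4148, t = 6.57
mu * t = 0.4148 * 6.57 = 2.7252
exp(-2.7252) = 0.0655
M(t) = 1 - 0.0655
M(t) = 0.9345

0.9345


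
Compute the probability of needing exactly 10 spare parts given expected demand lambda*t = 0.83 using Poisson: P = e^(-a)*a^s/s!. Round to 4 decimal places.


a = 0.83, s = 10
e^(-a) = e^(-0.83) = 0.436
a^s = 0.83^10 = 0.1552
s! = 3628800
P = 0.436 * 0.1552 / 3628800
P = 0.0

0.0


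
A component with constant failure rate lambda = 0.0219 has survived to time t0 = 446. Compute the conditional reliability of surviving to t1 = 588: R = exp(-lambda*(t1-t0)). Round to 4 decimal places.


lambda = 0.0219
t0 = 446, t1 = 588
t1 - t0 = 142
lambda * (t1-t0) = 0.0219 * 142 = 3.1098
R = exp(-3.1098)
R = 0.0446

0.0446


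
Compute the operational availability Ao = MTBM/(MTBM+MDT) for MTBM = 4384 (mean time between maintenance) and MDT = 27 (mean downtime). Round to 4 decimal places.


MTBM = 4384
MDT = 27
MTBM + MDT = 4411
Ao = 4384 / 4411
Ao = 0.9939

0.9939


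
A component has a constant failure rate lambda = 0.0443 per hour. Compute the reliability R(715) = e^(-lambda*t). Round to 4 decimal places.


lambda = 0.0443
t = 715
lambda * t = 31.6745
R(t) = e^(-31.6745)
R(t) = 0.0

0.0


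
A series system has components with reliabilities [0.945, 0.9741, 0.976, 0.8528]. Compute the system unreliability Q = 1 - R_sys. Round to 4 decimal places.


Components: [0.945, 0.9741, 0.976, 0.8528]
After component 1: product = 0.945
After component 2: product = 0.9205
After component 3: product = 0.8984
After component 4: product = 0.7662
R_sys = 0.7662
Q = 1 - 0.7662 = 0.2338

0.2338


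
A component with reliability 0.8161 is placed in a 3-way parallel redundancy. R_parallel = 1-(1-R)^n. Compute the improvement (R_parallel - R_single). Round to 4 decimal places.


R_single = 0.8161, n = 3
1 - R_single = 0.1839
(1 - R_single)^n = 0.1839^3 = 0.0062
R_parallel = 1 - 0.0062 = 0.9938
Improvement = 0.9938 - 0.8161
Improvement = 0.1777

0.1777


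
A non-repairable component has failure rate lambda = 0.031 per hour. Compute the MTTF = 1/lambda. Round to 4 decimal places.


lambda = 0.031
MTTF = 1 / 0.031
MTTF = 32.2581

32.2581


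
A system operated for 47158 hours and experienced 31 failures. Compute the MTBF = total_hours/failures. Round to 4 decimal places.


total_hours = 47158
failures = 31
MTBF = 47158 / 31
MTBF = 1521.2258

1521.2258


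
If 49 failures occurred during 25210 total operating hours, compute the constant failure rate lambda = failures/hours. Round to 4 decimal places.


failures = 49
total_hours = 25210
lambda = 49 / 25210
lambda = 0.0019

0.0019


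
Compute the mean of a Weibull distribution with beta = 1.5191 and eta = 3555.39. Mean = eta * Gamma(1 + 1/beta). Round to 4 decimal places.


beta = 1.5191, eta = 3555.39
1/beta = 0.6583
1 + 1/beta = 1.6583
Gamma(1.6583) = 0.9014
Mean = 3555.39 * 0.9014
Mean = 3204.817

3204.817


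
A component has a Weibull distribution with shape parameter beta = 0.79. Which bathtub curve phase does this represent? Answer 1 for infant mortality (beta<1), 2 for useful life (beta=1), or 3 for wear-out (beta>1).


beta = 0.79
Compare beta to 1:
beta < 1 => infant mortality (phase 1)
beta = 1 => useful life (phase 2)
beta > 1 => wear-out (phase 3)
Since beta = 0.79, this is infant mortality (decreasing failure rate)
Phase = 1

1


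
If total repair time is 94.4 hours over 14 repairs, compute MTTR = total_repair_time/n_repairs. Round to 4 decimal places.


total_repair_time = 94.4
n_repairs = 14
MTTR = 94.4 / 14
MTTR = 6.7429

6.7429


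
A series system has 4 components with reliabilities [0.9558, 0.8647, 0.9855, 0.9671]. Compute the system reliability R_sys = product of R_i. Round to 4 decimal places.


Components: [0.9558, 0.8647, 0.9855, 0.9671]
After component 1 (R=0.9558): product = 0.9558
After component 2 (R=0.8647): product = 0.8265
After component 3 (R=0.9855): product = 0.8145
After component 4 (R=0.9671): product = 0.7877
R_sys = 0.7877

0.7877


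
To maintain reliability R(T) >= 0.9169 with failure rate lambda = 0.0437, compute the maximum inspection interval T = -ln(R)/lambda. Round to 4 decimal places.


R_target = 0.9169
lambda = 0.0437
-ln(0.9169) = 0.0868
T = 0.0868 / 0.0437
T = 1.9853

1.9853


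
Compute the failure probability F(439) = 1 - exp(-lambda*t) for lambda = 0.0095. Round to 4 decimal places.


lambda = 0.0095, t = 439
lambda * t = 4.1705
exp(-4.1705) = 0.0154
F(t) = 1 - 0.0154
F(t) = 0.9846

0.9846


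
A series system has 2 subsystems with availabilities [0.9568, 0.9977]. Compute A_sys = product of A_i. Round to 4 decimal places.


Subsystems: [0.9568, 0.9977]
After subsystem 1 (A=0.9568): product = 0.9568
After subsystem 2 (A=0.9977): product = 0.9546
A_sys = 0.9546

0.9546


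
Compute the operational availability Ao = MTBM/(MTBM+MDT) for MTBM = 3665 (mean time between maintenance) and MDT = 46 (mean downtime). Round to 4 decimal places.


MTBM = 3665
MDT = 46
MTBM + MDT = 3711
Ao = 3665 / 3711
Ao = 0.9876

0.9876


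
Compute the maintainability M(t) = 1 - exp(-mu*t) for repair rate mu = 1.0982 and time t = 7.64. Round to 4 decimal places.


mu = 1.0982, t = 7.64
mu * t = 1.0982 * 7.64 = 8.3902
exp(-8.3902) = 0.0002
M(t) = 1 - 0.0002
M(t) = 0.9998

0.9998


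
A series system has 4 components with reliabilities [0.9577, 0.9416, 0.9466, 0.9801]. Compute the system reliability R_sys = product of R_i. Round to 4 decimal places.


Components: [0.9577, 0.9416, 0.9466, 0.9801]
After component 1 (R=0.9577): product = 0.9577
After component 2 (R=0.9416): product = 0.9018
After component 3 (R=0.9466): product = 0.8536
After component 4 (R=0.9801): product = 0.8366
R_sys = 0.8366

0.8366


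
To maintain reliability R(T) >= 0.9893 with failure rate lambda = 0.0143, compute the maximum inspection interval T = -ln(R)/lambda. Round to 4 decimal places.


R_target = 0.9893
lambda = 0.0143
-ln(0.9893) = 0.0108
T = 0.0108 / 0.0143
T = 0.7523

0.7523


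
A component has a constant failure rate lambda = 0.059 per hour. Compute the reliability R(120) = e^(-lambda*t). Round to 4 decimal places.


lambda = 0.059
t = 120
lambda * t = 7.08
R(t) = e^(-7.08)
R(t) = 0.0008

0.0008


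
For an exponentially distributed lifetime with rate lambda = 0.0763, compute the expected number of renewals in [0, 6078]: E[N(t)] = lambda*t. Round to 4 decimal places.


lambda = 0.0763
t = 6078
E[N(t)] = lambda * t
E[N(t)] = 0.0763 * 6078
E[N(t)] = 463.7514

463.7514


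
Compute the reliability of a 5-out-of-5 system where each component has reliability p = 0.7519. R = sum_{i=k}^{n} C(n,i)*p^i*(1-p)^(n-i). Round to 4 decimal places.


k = 5, n = 5, p = 0.7519
i=5: C(5,5)=1 * 0.7519^5 * 0.2481^0 = 0.2403
R = sum of terms = 0.2403

0.2403


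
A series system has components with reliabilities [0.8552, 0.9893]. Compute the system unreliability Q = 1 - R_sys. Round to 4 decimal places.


Components: [0.8552, 0.9893]
After component 1: product = 0.8552
After component 2: product = 0.846
R_sys = 0.846
Q = 1 - 0.846 = 0.154

0.154


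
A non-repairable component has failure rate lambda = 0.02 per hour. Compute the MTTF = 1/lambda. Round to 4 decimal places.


lambda = 0.02
MTTF = 1 / 0.02
MTTF = 50.0

50.0


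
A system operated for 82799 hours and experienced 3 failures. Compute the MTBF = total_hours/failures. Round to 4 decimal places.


total_hours = 82799
failures = 3
MTBF = 82799 / 3
MTBF = 27599.6667

27599.6667


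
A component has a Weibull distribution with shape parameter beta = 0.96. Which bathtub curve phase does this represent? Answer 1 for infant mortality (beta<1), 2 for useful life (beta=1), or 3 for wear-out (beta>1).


beta = 0.96
Compare beta to 1:
beta < 1 => infant mortality (phase 1)
beta = 1 => useful life (phase 2)
beta > 1 => wear-out (phase 3)
Since beta = 0.96, this is infant mortality (decreasing failure rate)
Phase = 1

1


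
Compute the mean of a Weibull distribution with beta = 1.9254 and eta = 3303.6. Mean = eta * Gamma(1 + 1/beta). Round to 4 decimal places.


beta = 1.9254, eta = 3303.6
1/beta = 0.5194
1 + 1/beta = 1.5194
Gamma(1.5194) = 0.887
Mean = 3303.6 * 0.887
Mean = 2930.3207

2930.3207


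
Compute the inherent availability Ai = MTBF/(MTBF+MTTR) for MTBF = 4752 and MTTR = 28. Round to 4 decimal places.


MTBF = 4752
MTTR = 28
MTBF + MTTR = 4780
Ai = 4752 / 4780
Ai = 0.9941

0.9941


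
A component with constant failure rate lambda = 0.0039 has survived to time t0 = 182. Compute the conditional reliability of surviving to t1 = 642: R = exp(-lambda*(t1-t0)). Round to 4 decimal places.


lambda = 0.0039
t0 = 182, t1 = 642
t1 - t0 = 460
lambda * (t1-t0) = 0.0039 * 460 = 1.794
R = exp(-1.794)
R = 0.1663

0.1663


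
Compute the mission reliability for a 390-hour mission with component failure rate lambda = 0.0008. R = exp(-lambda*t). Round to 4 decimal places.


lambda = 0.0008
mission_time = 390
lambda * t = 0.0008 * 390 = 0.312
R = exp(-0.312)
R = 0.732

0.732


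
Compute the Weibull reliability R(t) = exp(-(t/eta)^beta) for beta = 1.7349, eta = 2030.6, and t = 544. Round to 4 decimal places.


beta = 1.7349, eta = 2030.6, t = 544
t/eta = 544 / 2030.6 = 0.2679
(t/eta)^beta = 0.2679^1.7349 = 0.1018
R(t) = exp(-0.1018)
R(t) = 0.9032

0.9032


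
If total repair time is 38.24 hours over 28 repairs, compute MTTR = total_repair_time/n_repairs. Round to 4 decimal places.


total_repair_time = 38.24
n_repairs = 28
MTTR = 38.24 / 28
MTTR = 1.3657

1.3657


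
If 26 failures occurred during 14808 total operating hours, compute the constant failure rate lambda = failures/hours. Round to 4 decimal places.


failures = 26
total_hours = 14808
lambda = 26 / 14808
lambda = 0.0018

0.0018


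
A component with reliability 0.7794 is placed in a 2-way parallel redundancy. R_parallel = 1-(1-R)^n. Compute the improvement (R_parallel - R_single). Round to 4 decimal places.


R_single = 0.7794, n = 2
1 - R_single = 0.2206
(1 - R_single)^n = 0.2206^2 = 0.0487
R_parallel = 1 - 0.0487 = 0.9513
Improvement = 0.9513 - 0.7794
Improvement = 0.1719

0.1719


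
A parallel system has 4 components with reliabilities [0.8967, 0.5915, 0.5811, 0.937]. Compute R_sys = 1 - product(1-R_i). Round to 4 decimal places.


Components: [0.8967, 0.5915, 0.5811, 0.937]
(1 - 0.8967) = 0.1033, running product = 0.1033
(1 - 0.5915) = 0.4085, running product = 0.0422
(1 - 0.5811) = 0.4189, running product = 0.0177
(1 - 0.937) = 0.063, running product = 0.0011
Product of (1-R_i) = 0.0011
R_sys = 1 - 0.0011 = 0.9989

0.9989


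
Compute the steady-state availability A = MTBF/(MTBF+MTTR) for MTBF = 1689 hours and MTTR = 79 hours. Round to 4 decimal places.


MTBF = 1689
MTTR = 79
MTBF + MTTR = 1768
A = 1689 / 1768
A = 0.9553

0.9553


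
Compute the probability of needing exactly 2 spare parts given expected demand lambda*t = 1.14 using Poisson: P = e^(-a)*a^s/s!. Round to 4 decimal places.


a = 1.14, s = 2
e^(-a) = e^(-1.14) = 0.3198
a^s = 1.14^2 = 1.2996
s! = 2
P = 0.3198 * 1.2996 / 2
P = 0.2078

0.2078


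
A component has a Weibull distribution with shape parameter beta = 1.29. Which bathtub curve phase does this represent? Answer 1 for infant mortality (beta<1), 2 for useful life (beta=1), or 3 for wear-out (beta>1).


beta = 1.29
Compare beta to 1:
beta < 1 => infant mortality (phase 1)
beta = 1 => useful life (phase 2)
beta > 1 => wear-out (phase 3)
Since beta = 1.29, this is wear-out (increasing failure rate)
Phase = 3

3


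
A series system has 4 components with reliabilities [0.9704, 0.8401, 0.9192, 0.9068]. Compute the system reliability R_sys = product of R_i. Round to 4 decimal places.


Components: [0.9704, 0.8401, 0.9192, 0.9068]
After component 1 (R=0.9704): product = 0.9704
After component 2 (R=0.8401): product = 0.8152
After component 3 (R=0.9192): product = 0.7494
After component 4 (R=0.9068): product = 0.6795
R_sys = 0.6795

0.6795


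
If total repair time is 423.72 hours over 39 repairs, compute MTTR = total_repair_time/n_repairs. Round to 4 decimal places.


total_repair_time = 423.72
n_repairs = 39
MTTR = 423.72 / 39
MTTR = 10.8646

10.8646


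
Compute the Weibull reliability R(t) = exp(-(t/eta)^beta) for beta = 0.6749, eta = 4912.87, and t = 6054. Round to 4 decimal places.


beta = 0.6749, eta = 4912.87, t = 6054
t/eta = 6054 / 4912.87 = 1.2323
(t/eta)^beta = 1.2323^0.6749 = 1.1514
R(t) = exp(-1.1514)
R(t) = 0.3162

0.3162


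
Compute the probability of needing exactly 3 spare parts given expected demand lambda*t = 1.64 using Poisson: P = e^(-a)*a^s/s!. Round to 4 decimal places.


a = 1.64, s = 3
e^(-a) = e^(-1.64) = 0.194
a^s = 1.64^3 = 4.4109
s! = 6
P = 0.194 * 4.4109 / 6
P = 0.1426

0.1426


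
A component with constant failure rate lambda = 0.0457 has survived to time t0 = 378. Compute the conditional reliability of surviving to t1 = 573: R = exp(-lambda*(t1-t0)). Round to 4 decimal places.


lambda = 0.0457
t0 = 378, t1 = 573
t1 - t0 = 195
lambda * (t1-t0) = 0.0457 * 195 = 8.9115
R = exp(-8.9115)
R = 0.0001

0.0001


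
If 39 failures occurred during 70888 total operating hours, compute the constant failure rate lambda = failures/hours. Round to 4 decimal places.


failures = 39
total_hours = 70888
lambda = 39 / 70888
lambda = 0.0006

0.0006


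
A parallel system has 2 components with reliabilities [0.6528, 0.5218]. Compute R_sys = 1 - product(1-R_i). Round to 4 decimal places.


Components: [0.6528, 0.5218]
(1 - 0.6528) = 0.3472, running product = 0.3472
(1 - 0.5218) = 0.4782, running product = 0.166
Product of (1-R_i) = 0.166
R_sys = 1 - 0.166 = 0.834

0.834


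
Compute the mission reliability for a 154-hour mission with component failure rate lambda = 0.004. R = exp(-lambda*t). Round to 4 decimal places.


lambda = 0.004
mission_time = 154
lambda * t = 0.004 * 154 = 0.616
R = exp(-0.616)
R = 0.5401

0.5401


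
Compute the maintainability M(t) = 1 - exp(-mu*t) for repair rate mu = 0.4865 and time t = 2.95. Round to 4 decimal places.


mu = 0.4865, t = 2.95
mu * t = 0.4865 * 2.95 = 1.4352
exp(-1.4352) = 0.2381
M(t) = 1 - 0.2381
M(t) = 0.7619

0.7619


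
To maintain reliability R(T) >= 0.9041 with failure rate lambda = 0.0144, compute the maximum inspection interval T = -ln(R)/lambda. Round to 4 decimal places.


R_target = 0.9041
lambda = 0.0144
-ln(0.9041) = 0.1008
T = 0.1008 / 0.0144
T = 7.0011

7.0011


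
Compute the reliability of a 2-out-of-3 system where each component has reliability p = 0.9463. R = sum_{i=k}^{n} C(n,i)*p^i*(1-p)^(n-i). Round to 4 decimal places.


k = 2, n = 3, p = 0.9463
i=2: C(3,2)=3 * 0.9463^2 * 0.0537^1 = 0.1443
i=3: C(3,3)=1 * 0.9463^3 * 0.0537^0 = 0.8474
R = sum of terms = 0.9917

0.9917


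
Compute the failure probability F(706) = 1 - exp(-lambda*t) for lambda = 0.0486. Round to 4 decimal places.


lambda = 0.0486, t = 706
lambda * t = 34.3116
exp(-34.3116) = 0.0
F(t) = 1 - 0.0
F(t) = 1.0

1.0


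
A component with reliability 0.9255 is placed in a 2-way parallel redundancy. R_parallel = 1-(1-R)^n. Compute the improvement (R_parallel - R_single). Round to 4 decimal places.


R_single = 0.9255, n = 2
1 - R_single = 0.0745
(1 - R_single)^n = 0.0745^2 = 0.0056
R_parallel = 1 - 0.0056 = 0.9944
Improvement = 0.9944 - 0.9255
Improvement = 0.0689

0.0689


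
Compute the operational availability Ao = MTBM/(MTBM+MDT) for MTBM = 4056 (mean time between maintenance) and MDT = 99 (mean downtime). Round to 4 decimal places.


MTBM = 4056
MDT = 99
MTBM + MDT = 4155
Ao = 4056 / 4155
Ao = 0.9762

0.9762


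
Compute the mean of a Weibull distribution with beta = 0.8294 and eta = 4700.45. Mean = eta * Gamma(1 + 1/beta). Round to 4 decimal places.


beta = 0.8294, eta = 4700.45
1/beta = 1.2057
1 + 1/beta = 2.2057
Gamma(2.2057) = 1.1052
Mean = 4700.45 * 1.1052
Mean = 5195.0824

5195.0824


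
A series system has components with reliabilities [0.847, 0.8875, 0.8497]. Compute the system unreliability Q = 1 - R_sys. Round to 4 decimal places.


Components: [0.847, 0.8875, 0.8497]
After component 1: product = 0.847
After component 2: product = 0.7517
After component 3: product = 0.6387
R_sys = 0.6387
Q = 1 - 0.6387 = 0.3613

0.3613


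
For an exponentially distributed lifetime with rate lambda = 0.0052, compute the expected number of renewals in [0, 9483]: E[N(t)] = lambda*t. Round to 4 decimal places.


lambda = 0.0052
t = 9483
E[N(t)] = lambda * t
E[N(t)] = 0.0052 * 9483
E[N(t)] = 49.3116

49.3116


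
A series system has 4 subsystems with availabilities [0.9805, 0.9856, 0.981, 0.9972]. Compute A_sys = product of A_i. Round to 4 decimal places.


Subsystems: [0.9805, 0.9856, 0.981, 0.9972]
After subsystem 1 (A=0.9805): product = 0.9805
After subsystem 2 (A=0.9856): product = 0.9664
After subsystem 3 (A=0.981): product = 0.948
After subsystem 4 (A=0.9972): product = 0.9454
A_sys = 0.9454

0.9454


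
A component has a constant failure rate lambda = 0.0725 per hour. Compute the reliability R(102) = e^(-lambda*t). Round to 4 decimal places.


lambda = 0.0725
t = 102
lambda * t = 7.395
R(t) = e^(-7.395)
R(t) = 0.0006

0.0006


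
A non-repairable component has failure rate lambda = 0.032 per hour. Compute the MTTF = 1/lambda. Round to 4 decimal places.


lambda = 0.032
MTTF = 1 / 0.032
MTTF = 31.25

31.25


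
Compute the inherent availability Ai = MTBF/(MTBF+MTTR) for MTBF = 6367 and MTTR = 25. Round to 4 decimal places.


MTBF = 6367
MTTR = 25
MTBF + MTTR = 6392
Ai = 6367 / 6392
Ai = 0.9961

0.9961


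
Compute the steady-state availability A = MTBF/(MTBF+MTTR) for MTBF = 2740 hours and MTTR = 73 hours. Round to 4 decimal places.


MTBF = 2740
MTTR = 73
MTBF + MTTR = 2813
A = 2740 / 2813
A = 0.974

0.974


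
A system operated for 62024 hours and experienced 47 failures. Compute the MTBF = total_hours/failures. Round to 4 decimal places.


total_hours = 62024
failures = 47
MTBF = 62024 / 47
MTBF = 1319.6596

1319.6596


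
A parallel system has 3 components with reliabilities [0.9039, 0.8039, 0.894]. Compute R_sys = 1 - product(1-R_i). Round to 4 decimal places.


Components: [0.9039, 0.8039, 0.894]
(1 - 0.9039) = 0.0961, running product = 0.0961
(1 - 0.8039) = 0.1961, running product = 0.0188
(1 - 0.894) = 0.106, running product = 0.002
Product of (1-R_i) = 0.002
R_sys = 1 - 0.002 = 0.998

0.998


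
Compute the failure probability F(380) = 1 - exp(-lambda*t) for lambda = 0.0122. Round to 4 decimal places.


lambda = 0.0122, t = 380
lambda * t = 4.636
exp(-4.636) = 0.0097
F(t) = 1 - 0.0097
F(t) = 0.9903

0.9903


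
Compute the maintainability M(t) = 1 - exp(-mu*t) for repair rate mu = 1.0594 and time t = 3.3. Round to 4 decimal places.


mu = 1.0594, t = 3.3
mu * t = 1.0594 * 3.3 = 3.496
exp(-3.496) = 0.0303
M(t) = 1 - 0.0303
M(t) = 0.9697

0.9697


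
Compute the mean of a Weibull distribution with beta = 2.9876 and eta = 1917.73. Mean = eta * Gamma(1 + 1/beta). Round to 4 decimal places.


beta = 2.9876, eta = 1917.73
1/beta = 0.3347
1 + 1/beta = 1.3347
Gamma(1.3347) = 0.8928
Mean = 1917.73 * 0.8928
Mean = 1712.1826

1712.1826


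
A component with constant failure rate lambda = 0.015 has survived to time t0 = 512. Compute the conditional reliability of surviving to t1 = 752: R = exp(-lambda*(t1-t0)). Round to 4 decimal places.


lambda = 0.015
t0 = 512, t1 = 752
t1 - t0 = 240
lambda * (t1-t0) = 0.015 * 240 = 3.6
R = exp(-3.6)
R = 0.0273

0.0273


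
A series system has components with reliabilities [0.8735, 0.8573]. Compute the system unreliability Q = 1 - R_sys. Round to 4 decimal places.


Components: [0.8735, 0.8573]
After component 1: product = 0.8735
After component 2: product = 0.7489
R_sys = 0.7489
Q = 1 - 0.7489 = 0.2511

0.2511


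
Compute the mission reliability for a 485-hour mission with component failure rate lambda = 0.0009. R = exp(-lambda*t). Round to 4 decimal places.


lambda = 0.0009
mission_time = 485
lambda * t = 0.0009 * 485 = 0.4365
R = exp(-0.4365)
R = 0.6463

0.6463


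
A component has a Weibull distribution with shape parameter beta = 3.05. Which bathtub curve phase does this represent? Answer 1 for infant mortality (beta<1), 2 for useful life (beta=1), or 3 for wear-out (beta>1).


beta = 3.05
Compare beta to 1:
beta < 1 => infant mortality (phase 1)
beta = 1 => useful life (phase 2)
beta > 1 => wear-out (phase 3)
Since beta = 3.05, this is wear-out (increasing failure rate)
Phase = 3

3


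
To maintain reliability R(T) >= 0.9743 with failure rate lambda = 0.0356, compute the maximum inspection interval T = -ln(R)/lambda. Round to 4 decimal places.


R_target = 0.9743
lambda = 0.0356
-ln(0.9743) = 0.026
T = 0.026 / 0.0356
T = 0.7313

0.7313


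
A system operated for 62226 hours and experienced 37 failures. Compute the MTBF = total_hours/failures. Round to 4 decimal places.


total_hours = 62226
failures = 37
MTBF = 62226 / 37
MTBF = 1681.7838

1681.7838


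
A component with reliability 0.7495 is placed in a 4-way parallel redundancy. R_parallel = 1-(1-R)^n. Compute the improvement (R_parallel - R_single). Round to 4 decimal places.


R_single = 0.7495, n = 4
1 - R_single = 0.2505
(1 - R_single)^n = 0.2505^4 = 0.0039
R_parallel = 1 - 0.0039 = 0.9961
Improvement = 0.9961 - 0.7495
Improvement = 0.2466

0.2466


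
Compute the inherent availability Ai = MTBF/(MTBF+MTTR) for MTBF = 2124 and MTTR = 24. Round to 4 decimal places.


MTBF = 2124
MTTR = 24
MTBF + MTTR = 2148
Ai = 2124 / 2148
Ai = 0.9888

0.9888
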